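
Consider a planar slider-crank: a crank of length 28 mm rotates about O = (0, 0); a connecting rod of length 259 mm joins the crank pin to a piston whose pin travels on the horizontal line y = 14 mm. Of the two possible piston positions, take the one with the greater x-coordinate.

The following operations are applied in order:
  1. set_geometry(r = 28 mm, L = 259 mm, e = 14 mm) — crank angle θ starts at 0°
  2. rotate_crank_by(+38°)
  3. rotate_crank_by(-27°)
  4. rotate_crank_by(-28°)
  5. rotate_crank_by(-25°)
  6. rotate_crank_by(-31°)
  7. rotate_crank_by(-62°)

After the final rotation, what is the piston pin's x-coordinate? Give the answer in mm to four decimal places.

236.9862

set_geometry: r = 28 mm, L = 259 mm, e = 14 mm; θ ← 0°
rotate_crank_by(+38°): θ ← 0° +38° = 38°
rotate_crank_by(-27°): θ ← 38° -27° = 11°
rotate_crank_by(-28°): θ ← 11° -28° = -17°
rotate_crank_by(-25°): θ ← -17° -25° = -42°
rotate_crank_by(-31°): θ ← -42° -31° = -73°
rotate_crank_by(-62°): θ ← -73° -62° = -135°
crank pin P = (r cos θ, r sin θ) = (-19.798990, -19.798990)
h = r sin θ − e = -19.798990 − 14 = -33.798990
x = r cos θ + √(L² − h²) = -19.798990 + √(67081.0 − 1142.3717) = -19.798990 + 256.785179 = 236.986189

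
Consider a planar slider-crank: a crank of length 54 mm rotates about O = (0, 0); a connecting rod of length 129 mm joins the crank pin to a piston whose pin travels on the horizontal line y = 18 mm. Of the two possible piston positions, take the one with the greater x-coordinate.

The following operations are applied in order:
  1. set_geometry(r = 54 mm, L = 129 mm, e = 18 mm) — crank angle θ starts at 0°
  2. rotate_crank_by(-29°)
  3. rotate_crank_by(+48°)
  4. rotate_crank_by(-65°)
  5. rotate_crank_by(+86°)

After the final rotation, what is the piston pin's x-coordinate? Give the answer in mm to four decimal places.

set_geometry: r = 54 mm, L = 129 mm, e = 18 mm; θ ← 0°
rotate_crank_by(-29°): θ ← 0° -29° = -29°
rotate_crank_by(+48°): θ ← -29° +48° = 19°
rotate_crank_by(-65°): θ ← 19° -65° = -46°
rotate_crank_by(+86°): θ ← -46° +86° = 40°
crank pin P = (r cos θ, r sin θ) = (41.366400, 34.710531)
h = r sin θ − e = 34.710531 − 18 = 16.710531
x = r cos θ + √(L² − h²) = 41.366400 + √(16641.0 − 279.2418) = 41.366400 + 127.913088 = 169.279488

169.2795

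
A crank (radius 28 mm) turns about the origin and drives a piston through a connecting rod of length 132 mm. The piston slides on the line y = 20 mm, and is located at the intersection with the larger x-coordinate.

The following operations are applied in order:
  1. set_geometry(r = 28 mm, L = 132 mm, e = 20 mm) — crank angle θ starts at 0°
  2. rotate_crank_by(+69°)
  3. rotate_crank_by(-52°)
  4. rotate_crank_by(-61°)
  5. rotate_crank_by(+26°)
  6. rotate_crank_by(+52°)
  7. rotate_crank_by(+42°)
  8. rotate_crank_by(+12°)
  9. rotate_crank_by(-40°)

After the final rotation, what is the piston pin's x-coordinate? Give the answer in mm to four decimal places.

set_geometry: r = 28 mm, L = 132 mm, e = 20 mm; θ ← 0°
rotate_crank_by(+69°): θ ← 0° +69° = 69°
rotate_crank_by(-52°): θ ← 69° -52° = 17°
rotate_crank_by(-61°): θ ← 17° -61° = -44°
rotate_crank_by(+26°): θ ← -44° +26° = -18°
rotate_crank_by(+52°): θ ← -18° +52° = 34°
rotate_crank_by(+42°): θ ← 34° +42° = 76°
rotate_crank_by(+12°): θ ← 76° +12° = 88°
rotate_crank_by(-40°): θ ← 88° -40° = 48°
crank pin P = (r cos θ, r sin θ) = (18.735657, 20.808055)
h = r sin θ − e = 20.808055 − 20 = 0.808055
x = r cos θ + √(L² − h²) = 18.735657 + √(17424.0 − 0.6530) = 18.735657 + 131.997527 = 150.733184

150.7332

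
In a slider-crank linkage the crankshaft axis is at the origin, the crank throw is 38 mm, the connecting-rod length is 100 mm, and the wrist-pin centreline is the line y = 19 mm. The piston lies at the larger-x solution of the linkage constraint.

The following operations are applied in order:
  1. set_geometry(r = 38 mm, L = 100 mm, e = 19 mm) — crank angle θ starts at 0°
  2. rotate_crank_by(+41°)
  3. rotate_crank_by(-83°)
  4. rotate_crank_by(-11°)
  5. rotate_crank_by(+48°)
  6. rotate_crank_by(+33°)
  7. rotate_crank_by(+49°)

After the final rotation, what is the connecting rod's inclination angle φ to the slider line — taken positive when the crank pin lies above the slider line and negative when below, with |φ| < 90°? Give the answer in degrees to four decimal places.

set_geometry: r = 38 mm, L = 100 mm, e = 19 mm; θ ← 0°
rotate_crank_by(+41°): θ ← 0° +41° = 41°
rotate_crank_by(-83°): θ ← 41° -83° = -42°
rotate_crank_by(-11°): θ ← -42° -11° = -53°
rotate_crank_by(+48°): θ ← -53° +48° = -5°
rotate_crank_by(+33°): θ ← -5° +33° = 28°
rotate_crank_by(+49°): θ ← 28° +49° = 77°
crank pin P = (r cos θ, r sin θ) = (8.548140, 37.026062)
h = r sin θ − e = 37.026062 − 19 = 18.026062
sin φ = h / L = 18.026062 / 100 = 0.18026062
φ = arcsin(0.18026062) = 10.384941°

10.3849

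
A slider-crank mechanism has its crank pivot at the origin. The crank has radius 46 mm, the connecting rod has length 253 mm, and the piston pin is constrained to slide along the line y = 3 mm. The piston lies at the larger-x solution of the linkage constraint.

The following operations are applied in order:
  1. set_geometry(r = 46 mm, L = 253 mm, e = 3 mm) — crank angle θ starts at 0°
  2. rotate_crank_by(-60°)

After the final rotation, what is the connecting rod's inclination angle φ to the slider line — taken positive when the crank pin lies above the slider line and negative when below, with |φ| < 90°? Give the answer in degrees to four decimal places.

set_geometry: r = 46 mm, L = 253 mm, e = 3 mm; θ ← 0°
rotate_crank_by(-60°): θ ← 0° -60° = -60°
crank pin P = (r cos θ, r sin θ) = (23.000000, -39.837169)
h = r sin θ − e = -39.837169 − 3 = -42.837169
sin φ = h / L = -42.837169 / 253 = -0.16931687
φ = arcsin(-0.16931687) = -9.748103°

-9.7481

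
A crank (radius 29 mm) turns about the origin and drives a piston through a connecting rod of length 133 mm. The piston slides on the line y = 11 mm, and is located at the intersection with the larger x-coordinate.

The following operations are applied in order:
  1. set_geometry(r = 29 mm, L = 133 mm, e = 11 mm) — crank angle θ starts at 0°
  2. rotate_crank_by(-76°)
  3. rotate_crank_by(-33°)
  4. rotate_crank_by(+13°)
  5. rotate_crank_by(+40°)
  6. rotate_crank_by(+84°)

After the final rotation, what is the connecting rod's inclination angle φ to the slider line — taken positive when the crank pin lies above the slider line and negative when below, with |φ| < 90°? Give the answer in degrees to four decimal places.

1.1265

set_geometry: r = 29 mm, L = 133 mm, e = 11 mm; θ ← 0°
rotate_crank_by(-76°): θ ← 0° -76° = -76°
rotate_crank_by(-33°): θ ← -76° -33° = -109°
rotate_crank_by(+13°): θ ← -109° +13° = -96°
rotate_crank_by(+40°): θ ← -96° +40° = -56°
rotate_crank_by(+84°): θ ← -56° +84° = 28°
crank pin P = (r cos θ, r sin θ) = (25.605480, 13.614675)
h = r sin θ − e = 13.614675 − 11 = 2.614675
sin φ = h / L = 2.614675 / 133 = 0.01965921
φ = arcsin(0.01965921) = 1.126462°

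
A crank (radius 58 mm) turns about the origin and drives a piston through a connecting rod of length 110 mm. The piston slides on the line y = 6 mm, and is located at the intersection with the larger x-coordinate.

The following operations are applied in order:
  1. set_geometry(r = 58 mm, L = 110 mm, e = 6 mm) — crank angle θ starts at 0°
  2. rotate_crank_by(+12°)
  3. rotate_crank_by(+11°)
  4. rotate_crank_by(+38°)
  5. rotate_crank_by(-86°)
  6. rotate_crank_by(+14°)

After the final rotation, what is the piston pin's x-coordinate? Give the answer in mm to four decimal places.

set_geometry: r = 58 mm, L = 110 mm, e = 6 mm; θ ← 0°
rotate_crank_by(+12°): θ ← 0° +12° = 12°
rotate_crank_by(+11°): θ ← 12° +11° = 23°
rotate_crank_by(+38°): θ ← 23° +38° = 61°
rotate_crank_by(-86°): θ ← 61° -86° = -25°
rotate_crank_by(+14°): θ ← -25° +14° = -11°
crank pin P = (r cos θ, r sin θ) = (56.934377, -11.066922)
h = r sin θ − e = -11.066922 − 6 = -17.066922
x = r cos θ + √(L² − h²) = 56.934377 + √(12100.0 − 291.2798) = 56.934377 + 108.667935 = 165.602312

165.6023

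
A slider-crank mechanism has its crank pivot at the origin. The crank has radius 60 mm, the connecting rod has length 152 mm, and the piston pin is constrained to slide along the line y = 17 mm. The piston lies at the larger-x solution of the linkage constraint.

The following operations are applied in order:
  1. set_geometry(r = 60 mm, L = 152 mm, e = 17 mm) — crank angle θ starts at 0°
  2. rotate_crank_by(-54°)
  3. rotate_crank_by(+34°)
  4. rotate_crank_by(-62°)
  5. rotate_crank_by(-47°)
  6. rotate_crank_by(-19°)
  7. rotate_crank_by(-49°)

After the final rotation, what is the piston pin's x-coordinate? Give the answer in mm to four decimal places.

set_geometry: r = 60 mm, L = 152 mm, e = 17 mm; θ ← 0°
rotate_crank_by(-54°): θ ← 0° -54° = -54°
rotate_crank_by(+34°): θ ← -54° +34° = -20°
rotate_crank_by(-62°): θ ← -20° -62° = -82°
rotate_crank_by(-47°): θ ← -82° -47° = -129°
rotate_crank_by(-19°): θ ← -129° -19° = -148°
rotate_crank_by(-49°): θ ← -148° -49° = -197°
crank pin P = (r cos θ, r sin θ) = (-57.378285, 17.542302)
h = r sin θ − e = 17.542302 − 17 = 0.542302
x = r cos θ + √(L² − h²) = -57.378285 + √(23104.0 − 0.2941) = -57.378285 + 151.999033 = 94.620747

94.6207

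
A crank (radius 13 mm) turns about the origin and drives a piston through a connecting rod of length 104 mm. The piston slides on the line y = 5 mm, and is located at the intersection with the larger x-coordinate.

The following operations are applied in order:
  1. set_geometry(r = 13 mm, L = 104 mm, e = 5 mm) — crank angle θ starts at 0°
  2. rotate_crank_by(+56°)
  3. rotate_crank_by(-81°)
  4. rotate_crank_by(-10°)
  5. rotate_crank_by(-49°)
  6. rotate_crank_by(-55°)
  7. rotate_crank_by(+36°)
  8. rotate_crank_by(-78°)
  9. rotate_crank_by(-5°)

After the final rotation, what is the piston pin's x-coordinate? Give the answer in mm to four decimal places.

91.0075

set_geometry: r = 13 mm, L = 104 mm, e = 5 mm; θ ← 0°
rotate_crank_by(+56°): θ ← 0° +56° = 56°
rotate_crank_by(-81°): θ ← 56° -81° = -25°
rotate_crank_by(-10°): θ ← -25° -10° = -35°
rotate_crank_by(-49°): θ ← -35° -49° = -84°
rotate_crank_by(-55°): θ ← -84° -55° = -139°
rotate_crank_by(+36°): θ ← -139° +36° = -103°
rotate_crank_by(-78°): θ ← -103° -78° = -181°
rotate_crank_by(-5°): θ ← -181° -5° = -186°
crank pin P = (r cos θ, r sin θ) = (-12.928785, 1.358870)
h = r sin θ − e = 1.358870 − 5 = -3.641130
x = r cos θ + √(L² − h²) = -12.928785 + √(10816.0 − 13.2578) = -12.928785 + 103.936241 = 91.007456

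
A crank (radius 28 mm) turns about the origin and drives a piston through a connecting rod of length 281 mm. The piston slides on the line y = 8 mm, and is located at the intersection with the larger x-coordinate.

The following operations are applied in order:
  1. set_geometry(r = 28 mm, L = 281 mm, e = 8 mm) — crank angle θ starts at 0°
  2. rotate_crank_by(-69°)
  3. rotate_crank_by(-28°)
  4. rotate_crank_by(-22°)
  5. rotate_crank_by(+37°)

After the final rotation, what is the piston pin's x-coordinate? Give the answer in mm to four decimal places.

282.6163

set_geometry: r = 28 mm, L = 281 mm, e = 8 mm; θ ← 0°
rotate_crank_by(-69°): θ ← 0° -69° = -69°
rotate_crank_by(-28°): θ ← -69° -28° = -97°
rotate_crank_by(-22°): θ ← -97° -22° = -119°
rotate_crank_by(+37°): θ ← -119° +37° = -82°
crank pin P = (r cos θ, r sin θ) = (3.896847, -27.727506)
h = r sin θ − e = -27.727506 − 8 = -35.727506
x = r cos θ + √(L² − h²) = 3.896847 + √(78961.0 − 1276.4547) = 3.896847 + 278.719474 = 282.616321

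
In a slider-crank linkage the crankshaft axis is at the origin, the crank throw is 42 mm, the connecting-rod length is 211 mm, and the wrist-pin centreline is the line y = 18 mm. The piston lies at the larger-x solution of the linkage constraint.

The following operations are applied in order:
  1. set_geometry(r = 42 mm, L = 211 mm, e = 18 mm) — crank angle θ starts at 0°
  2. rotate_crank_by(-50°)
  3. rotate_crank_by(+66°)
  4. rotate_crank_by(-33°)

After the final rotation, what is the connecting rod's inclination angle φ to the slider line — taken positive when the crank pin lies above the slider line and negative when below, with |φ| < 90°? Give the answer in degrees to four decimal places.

set_geometry: r = 42 mm, L = 211 mm, e = 18 mm; θ ← 0°
rotate_crank_by(-50°): θ ← 0° -50° = -50°
rotate_crank_by(+66°): θ ← -50° +66° = 16°
rotate_crank_by(-33°): θ ← 16° -33° = -17°
crank pin P = (r cos θ, r sin θ) = (40.164800, -12.279612)
h = r sin θ − e = -12.279612 − 18 = -30.279612
sin φ = h / L = -30.279612 / 211 = -0.14350527
φ = arcsin(-0.14350527) = -8.250732°

-8.2507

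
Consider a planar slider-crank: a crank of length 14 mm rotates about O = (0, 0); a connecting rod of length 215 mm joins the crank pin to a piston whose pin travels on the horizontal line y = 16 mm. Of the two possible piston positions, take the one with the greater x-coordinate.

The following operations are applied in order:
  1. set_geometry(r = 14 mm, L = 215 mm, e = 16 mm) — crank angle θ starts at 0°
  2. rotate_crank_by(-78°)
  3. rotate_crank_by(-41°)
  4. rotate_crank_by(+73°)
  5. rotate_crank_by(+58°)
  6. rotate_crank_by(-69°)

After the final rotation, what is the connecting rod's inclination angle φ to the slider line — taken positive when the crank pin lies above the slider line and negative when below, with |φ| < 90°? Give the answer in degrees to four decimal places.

-7.4135

set_geometry: r = 14 mm, L = 215 mm, e = 16 mm; θ ← 0°
rotate_crank_by(-78°): θ ← 0° -78° = -78°
rotate_crank_by(-41°): θ ← -78° -41° = -119°
rotate_crank_by(+73°): θ ← -119° +73° = -46°
rotate_crank_by(+58°): θ ← -46° +58° = 12°
rotate_crank_by(-69°): θ ← 12° -69° = -57°
crank pin P = (r cos θ, r sin θ) = (7.624946, -11.741388)
h = r sin θ − e = -11.741388 − 16 = -27.741388
sin φ = h / L = -27.741388 / 215 = -0.12902971
φ = arcsin(-0.12902971) = -7.413527°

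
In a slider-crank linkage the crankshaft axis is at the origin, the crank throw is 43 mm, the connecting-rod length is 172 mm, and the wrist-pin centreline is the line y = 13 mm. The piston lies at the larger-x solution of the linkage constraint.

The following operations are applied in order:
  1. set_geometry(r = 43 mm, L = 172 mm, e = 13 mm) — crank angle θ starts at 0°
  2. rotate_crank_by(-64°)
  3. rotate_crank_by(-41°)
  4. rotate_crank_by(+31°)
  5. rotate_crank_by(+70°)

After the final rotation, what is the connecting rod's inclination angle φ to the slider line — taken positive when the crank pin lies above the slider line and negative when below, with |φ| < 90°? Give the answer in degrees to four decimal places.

set_geometry: r = 43 mm, L = 172 mm, e = 13 mm; θ ← 0°
rotate_crank_by(-64°): θ ← 0° -64° = -64°
rotate_crank_by(-41°): θ ← -64° -41° = -105°
rotate_crank_by(+31°): θ ← -105° +31° = -74°
rotate_crank_by(+70°): θ ← -74° +70° = -4°
crank pin P = (r cos θ, r sin θ) = (42.895254, -2.999528)
h = r sin θ − e = -2.999528 − 13 = -15.999528
sin φ = h / L = -15.999528 / 172 = -0.09302051
φ = arcsin(-0.09302051) = -5.337399°

-5.3374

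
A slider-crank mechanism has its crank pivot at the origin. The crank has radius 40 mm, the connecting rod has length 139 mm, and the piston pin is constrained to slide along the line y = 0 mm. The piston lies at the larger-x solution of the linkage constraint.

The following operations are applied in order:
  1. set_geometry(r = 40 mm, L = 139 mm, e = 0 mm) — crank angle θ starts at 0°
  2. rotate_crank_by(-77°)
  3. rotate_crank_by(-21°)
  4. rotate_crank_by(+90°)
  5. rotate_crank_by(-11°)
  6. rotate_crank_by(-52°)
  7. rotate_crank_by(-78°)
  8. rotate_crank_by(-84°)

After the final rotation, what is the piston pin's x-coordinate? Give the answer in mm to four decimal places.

111.2067

set_geometry: r = 40 mm, L = 139 mm, e = 0 mm; θ ← 0°
rotate_crank_by(-77°): θ ← 0° -77° = -77°
rotate_crank_by(-21°): θ ← -77° -21° = -98°
rotate_crank_by(+90°): θ ← -98° +90° = -8°
rotate_crank_by(-11°): θ ← -8° -11° = -19°
rotate_crank_by(-52°): θ ← -19° -52° = -71°
rotate_crank_by(-78°): θ ← -71° -78° = -149°
rotate_crank_by(-84°): θ ← -149° -84° = -233°
crank pin P = (r cos θ, r sin θ) = (-24.072601, 31.945420)
h = r sin θ − e = 31.945420 − 0 = 31.945420
x = r cos θ + √(L² − h²) = -24.072601 + √(19321.0 − 1020.5099) = -24.072601 + 135.279304 = 111.206703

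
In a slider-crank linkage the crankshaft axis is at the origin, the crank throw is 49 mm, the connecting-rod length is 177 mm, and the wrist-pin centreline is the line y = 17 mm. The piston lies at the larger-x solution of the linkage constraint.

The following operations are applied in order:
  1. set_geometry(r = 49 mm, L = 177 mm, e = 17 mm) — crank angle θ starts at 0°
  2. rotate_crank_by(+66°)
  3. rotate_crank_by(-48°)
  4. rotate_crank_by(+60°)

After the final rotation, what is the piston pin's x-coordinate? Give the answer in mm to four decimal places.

set_geometry: r = 49 mm, L = 177 mm, e = 17 mm; θ ← 0°
rotate_crank_by(+66°): θ ← 0° +66° = 66°
rotate_crank_by(-48°): θ ← 66° -48° = 18°
rotate_crank_by(+60°): θ ← 18° +60° = 78°
crank pin P = (r cos θ, r sin θ) = (10.187673, 47.929232)
h = r sin θ − e = 47.929232 − 17 = 30.929232
x = r cos θ + √(L² − h²) = 10.187673 + √(31329.0 − 956.6174) = 10.187673 + 174.276741 = 184.464414

184.4644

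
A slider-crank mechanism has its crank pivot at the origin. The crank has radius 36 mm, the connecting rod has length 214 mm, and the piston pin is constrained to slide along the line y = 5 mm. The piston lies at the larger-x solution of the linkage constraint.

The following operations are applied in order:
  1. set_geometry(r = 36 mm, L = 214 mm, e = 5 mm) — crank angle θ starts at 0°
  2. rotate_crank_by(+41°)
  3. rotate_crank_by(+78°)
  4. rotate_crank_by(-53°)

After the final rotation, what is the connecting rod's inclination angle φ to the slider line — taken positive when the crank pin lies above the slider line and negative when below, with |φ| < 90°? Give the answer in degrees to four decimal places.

7.4879

set_geometry: r = 36 mm, L = 214 mm, e = 5 mm; θ ← 0°
rotate_crank_by(+41°): θ ← 0° +41° = 41°
rotate_crank_by(+78°): θ ← 41° +78° = 119°
rotate_crank_by(-53°): θ ← 119° -53° = 66°
crank pin P = (r cos θ, r sin θ) = (14.642519, 32.887636)
h = r sin θ − e = 32.887636 − 5 = 27.887636
sin φ = h / L = 27.887636 / 214 = 0.13031606
φ = arcsin(0.13031606) = 7.487856°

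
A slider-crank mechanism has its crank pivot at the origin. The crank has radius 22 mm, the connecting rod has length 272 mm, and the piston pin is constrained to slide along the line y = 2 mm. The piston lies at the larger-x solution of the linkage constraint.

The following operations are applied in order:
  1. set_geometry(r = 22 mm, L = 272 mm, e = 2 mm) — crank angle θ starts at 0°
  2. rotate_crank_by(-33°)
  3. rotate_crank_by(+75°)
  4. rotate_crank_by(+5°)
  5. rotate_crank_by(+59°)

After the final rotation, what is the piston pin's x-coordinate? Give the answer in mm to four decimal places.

set_geometry: r = 22 mm, L = 272 mm, e = 2 mm; θ ← 0°
rotate_crank_by(-33°): θ ← 0° -33° = -33°
rotate_crank_by(+75°): θ ← -33° +75° = 42°
rotate_crank_by(+5°): θ ← 42° +5° = 47°
rotate_crank_by(+59°): θ ← 47° +59° = 106°
crank pin P = (r cos θ, r sin θ) = (-6.064022, 21.147757)
h = r sin θ − e = 21.147757 − 2 = 19.147757
x = r cos θ + √(L² − h²) = -6.064022 + √(73984.0 − 366.6366) = -6.064022 + 271.325199 = 265.261177

265.2612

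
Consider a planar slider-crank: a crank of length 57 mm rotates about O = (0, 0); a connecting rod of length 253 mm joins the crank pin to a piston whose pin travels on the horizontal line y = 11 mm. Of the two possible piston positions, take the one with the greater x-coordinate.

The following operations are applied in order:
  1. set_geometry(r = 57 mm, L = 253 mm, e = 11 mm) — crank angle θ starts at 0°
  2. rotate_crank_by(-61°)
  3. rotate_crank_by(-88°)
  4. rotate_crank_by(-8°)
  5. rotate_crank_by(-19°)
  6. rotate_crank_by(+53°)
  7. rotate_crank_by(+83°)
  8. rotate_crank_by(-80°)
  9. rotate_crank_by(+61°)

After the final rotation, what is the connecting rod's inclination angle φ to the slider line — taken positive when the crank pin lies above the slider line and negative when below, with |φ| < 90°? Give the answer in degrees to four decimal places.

set_geometry: r = 57 mm, L = 253 mm, e = 11 mm; θ ← 0°
rotate_crank_by(-61°): θ ← 0° -61° = -61°
rotate_crank_by(-88°): θ ← -61° -88° = -149°
rotate_crank_by(-8°): θ ← -149° -8° = -157°
rotate_crank_by(-19°): θ ← -157° -19° = -176°
rotate_crank_by(+53°): θ ← -176° +53° = -123°
rotate_crank_by(+83°): θ ← -123° +83° = -40°
rotate_crank_by(-80°): θ ← -40° -80° = -120°
rotate_crank_by(+61°): θ ← -120° +61° = -59°
crank pin P = (r cos θ, r sin θ) = (29.357170, -48.858536)
h = r sin θ − e = -48.858536 − 11 = -59.858536
sin φ = h / L = -59.858536 / 253 = -0.23659500
φ = arcsin(-0.23659500) = -13.685661°

-13.6857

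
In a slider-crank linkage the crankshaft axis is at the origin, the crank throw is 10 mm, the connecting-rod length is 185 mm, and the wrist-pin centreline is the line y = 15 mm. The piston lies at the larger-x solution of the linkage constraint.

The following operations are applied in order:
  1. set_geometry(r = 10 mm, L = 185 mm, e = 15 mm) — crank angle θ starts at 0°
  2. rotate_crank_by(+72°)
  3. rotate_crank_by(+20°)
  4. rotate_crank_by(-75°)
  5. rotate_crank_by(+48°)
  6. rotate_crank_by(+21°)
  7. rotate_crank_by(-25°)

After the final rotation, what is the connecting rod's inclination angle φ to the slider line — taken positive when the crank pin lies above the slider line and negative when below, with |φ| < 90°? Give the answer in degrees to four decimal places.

set_geometry: r = 10 mm, L = 185 mm, e = 15 mm; θ ← 0°
rotate_crank_by(+72°): θ ← 0° +72° = 72°
rotate_crank_by(+20°): θ ← 72° +20° = 92°
rotate_crank_by(-75°): θ ← 92° -75° = 17°
rotate_crank_by(+48°): θ ← 17° +48° = 65°
rotate_crank_by(+21°): θ ← 65° +21° = 86°
rotate_crank_by(-25°): θ ← 86° -25° = 61°
crank pin P = (r cos θ, r sin θ) = (4.848096, 8.746197)
h = r sin θ − e = 8.746197 − 15 = -6.253803
sin φ = h / L = -6.253803 / 185 = -0.03380434
φ = arcsin(-0.03380434) = -1.937215°

-1.9372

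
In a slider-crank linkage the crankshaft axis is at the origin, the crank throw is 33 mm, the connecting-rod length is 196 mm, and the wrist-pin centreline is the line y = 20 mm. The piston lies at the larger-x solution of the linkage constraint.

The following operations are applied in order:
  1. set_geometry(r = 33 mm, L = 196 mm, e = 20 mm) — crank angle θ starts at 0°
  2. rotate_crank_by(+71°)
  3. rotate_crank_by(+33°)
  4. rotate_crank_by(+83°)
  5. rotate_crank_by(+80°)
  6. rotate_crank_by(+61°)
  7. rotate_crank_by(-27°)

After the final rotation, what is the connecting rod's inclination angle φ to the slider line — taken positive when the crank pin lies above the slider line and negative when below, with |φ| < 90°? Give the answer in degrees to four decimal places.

-14.2622

set_geometry: r = 33 mm, L = 196 mm, e = 20 mm; θ ← 0°
rotate_crank_by(+71°): θ ← 0° +71° = 71°
rotate_crank_by(+33°): θ ← 71° +33° = 104°
rotate_crank_by(+83°): θ ← 104° +83° = 187°
rotate_crank_by(+80°): θ ← 187° +80° = 267°
rotate_crank_by(+61°): θ ← 267° +61° = 328°
rotate_crank_by(-27°): θ ← 328° -27° = 301°
crank pin P = (r cos θ, r sin θ) = (16.996256, -28.286521)
h = r sin θ − e = -28.286521 − 20 = -48.286521
sin φ = h / L = -48.286521 / 196 = -0.24635980
φ = arcsin(-0.24635980) = -14.262208°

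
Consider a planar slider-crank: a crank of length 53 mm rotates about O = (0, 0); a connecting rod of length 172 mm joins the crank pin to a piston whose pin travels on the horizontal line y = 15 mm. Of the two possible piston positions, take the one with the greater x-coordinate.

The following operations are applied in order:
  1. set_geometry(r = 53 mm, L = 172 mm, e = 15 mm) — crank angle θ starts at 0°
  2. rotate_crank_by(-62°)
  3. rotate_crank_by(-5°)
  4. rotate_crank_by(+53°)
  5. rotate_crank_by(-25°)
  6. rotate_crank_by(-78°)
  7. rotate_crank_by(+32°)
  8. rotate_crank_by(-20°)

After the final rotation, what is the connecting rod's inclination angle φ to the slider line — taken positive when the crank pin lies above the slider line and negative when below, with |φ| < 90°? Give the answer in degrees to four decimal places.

set_geometry: r = 53 mm, L = 172 mm, e = 15 mm; θ ← 0°
rotate_crank_by(-62°): θ ← 0° -62° = -62°
rotate_crank_by(-5°): θ ← -62° -5° = -67°
rotate_crank_by(+53°): θ ← -67° +53° = -14°
rotate_crank_by(-25°): θ ← -14° -25° = -39°
rotate_crank_by(-78°): θ ← -39° -78° = -117°
rotate_crank_by(+32°): θ ← -117° +32° = -85°
rotate_crank_by(-20°): θ ← -85° -20° = -105°
crank pin P = (r cos θ, r sin θ) = (-13.717409, -51.194069)
h = r sin θ − e = -51.194069 − 15 = -66.194069
sin φ = h / L = -66.194069 / 172 = -0.38484924
φ = arcsin(-0.38484924) = -22.634381°

-22.6344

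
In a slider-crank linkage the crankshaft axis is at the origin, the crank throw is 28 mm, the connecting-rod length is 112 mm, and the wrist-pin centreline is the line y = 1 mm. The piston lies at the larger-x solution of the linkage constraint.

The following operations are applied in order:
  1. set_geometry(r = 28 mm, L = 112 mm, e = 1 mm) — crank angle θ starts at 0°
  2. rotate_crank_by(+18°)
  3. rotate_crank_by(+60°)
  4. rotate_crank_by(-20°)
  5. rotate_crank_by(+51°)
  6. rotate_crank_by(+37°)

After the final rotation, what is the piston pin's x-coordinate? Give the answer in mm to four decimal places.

set_geometry: r = 28 mm, L = 112 mm, e = 1 mm; θ ← 0°
rotate_crank_by(+18°): θ ← 0° +18° = 18°
rotate_crank_by(+60°): θ ← 18° +60° = 78°
rotate_crank_by(-20°): θ ← 78° -20° = 58°
rotate_crank_by(+51°): θ ← 58° +51° = 109°
rotate_crank_by(+37°): θ ← 109° +37° = 146°
crank pin P = (r cos θ, r sin θ) = (-23.213052, 15.657401)
h = r sin θ − e = 15.657401 − 1 = 14.657401
x = r cos θ + √(L² − h²) = -23.213052 + √(12544.0 − 214.8394) = -23.213052 + 111.036753 = 87.823701

87.8237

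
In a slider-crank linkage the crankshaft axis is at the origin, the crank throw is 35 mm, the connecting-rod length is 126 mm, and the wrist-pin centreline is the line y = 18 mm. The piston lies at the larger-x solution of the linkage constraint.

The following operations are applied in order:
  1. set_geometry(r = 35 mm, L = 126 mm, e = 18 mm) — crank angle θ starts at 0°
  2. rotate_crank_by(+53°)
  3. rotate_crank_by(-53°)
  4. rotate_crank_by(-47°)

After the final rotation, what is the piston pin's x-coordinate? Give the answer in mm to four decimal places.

142.0870

set_geometry: r = 35 mm, L = 126 mm, e = 18 mm; θ ← 0°
rotate_crank_by(+53°): θ ← 0° +53° = 53°
rotate_crank_by(-53°): θ ← 53° -53° = 0°
rotate_crank_by(-47°): θ ← 0° -47° = -47°
crank pin P = (r cos θ, r sin θ) = (23.869943, -25.597380)
h = r sin θ − e = -25.597380 − 18 = -43.597380
x = r cos θ + √(L² − h²) = 23.869943 + √(15876.0 − 1900.7315) = 23.869943 + 118.217040 = 142.086982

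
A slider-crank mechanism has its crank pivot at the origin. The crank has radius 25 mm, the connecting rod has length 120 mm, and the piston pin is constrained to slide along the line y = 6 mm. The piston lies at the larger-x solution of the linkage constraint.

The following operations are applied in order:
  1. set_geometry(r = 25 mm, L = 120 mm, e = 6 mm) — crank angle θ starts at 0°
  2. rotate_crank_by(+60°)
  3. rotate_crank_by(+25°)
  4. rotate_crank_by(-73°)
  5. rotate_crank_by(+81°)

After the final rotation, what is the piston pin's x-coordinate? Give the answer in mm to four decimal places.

set_geometry: r = 25 mm, L = 120 mm, e = 6 mm; θ ← 0°
rotate_crank_by(+60°): θ ← 0° +60° = 60°
rotate_crank_by(+25°): θ ← 60° +25° = 85°
rotate_crank_by(-73°): θ ← 85° -73° = 12°
rotate_crank_by(+81°): θ ← 12° +81° = 93°
crank pin P = (r cos θ, r sin θ) = (-1.308399, 24.965738)
h = r sin θ − e = 24.965738 − 6 = 18.965738
x = r cos θ + √(L² − h²) = -1.308399 + √(14400.0 − 359.6992) = -1.308399 + 118.491775 = 117.183376

117.1834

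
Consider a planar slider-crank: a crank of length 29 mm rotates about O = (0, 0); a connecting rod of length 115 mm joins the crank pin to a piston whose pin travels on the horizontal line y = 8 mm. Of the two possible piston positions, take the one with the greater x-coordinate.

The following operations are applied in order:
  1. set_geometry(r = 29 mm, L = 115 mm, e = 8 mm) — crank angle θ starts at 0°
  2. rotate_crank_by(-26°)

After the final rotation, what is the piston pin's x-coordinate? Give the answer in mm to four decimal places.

set_geometry: r = 29 mm, L = 115 mm, e = 8 mm; θ ← 0°
rotate_crank_by(-26°): θ ← 0° -26° = -26°
crank pin P = (r cos θ, r sin θ) = (26.065027, -12.712763)
h = r sin θ − e = -12.712763 − 8 = -20.712763
x = r cos θ + √(L² − h²) = 26.065027 + √(13225.0 − 429.0186) = 26.065027 + 113.119324 = 139.184351

139.1844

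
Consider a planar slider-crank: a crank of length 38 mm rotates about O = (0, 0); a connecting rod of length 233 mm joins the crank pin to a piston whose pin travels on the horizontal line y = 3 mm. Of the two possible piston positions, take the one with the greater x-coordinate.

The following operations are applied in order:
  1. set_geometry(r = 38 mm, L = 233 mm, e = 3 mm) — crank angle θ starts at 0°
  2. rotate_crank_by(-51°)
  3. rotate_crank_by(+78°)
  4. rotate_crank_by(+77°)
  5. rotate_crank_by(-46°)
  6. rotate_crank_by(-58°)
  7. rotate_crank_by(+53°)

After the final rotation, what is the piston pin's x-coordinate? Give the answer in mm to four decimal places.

set_geometry: r = 38 mm, L = 233 mm, e = 3 mm; θ ← 0°
rotate_crank_by(-51°): θ ← 0° -51° = -51°
rotate_crank_by(+78°): θ ← -51° +78° = 27°
rotate_crank_by(+77°): θ ← 27° +77° = 104°
rotate_crank_by(-46°): θ ← 104° -46° = 58°
rotate_crank_by(-58°): θ ← 58° -58° = 0°
rotate_crank_by(+53°): θ ← 0° +53° = 53°
crank pin P = (r cos θ, r sin θ) = (22.868971, 30.348149)
h = r sin θ − e = 30.348149 − 3 = 27.348149
x = r cos θ + √(L² − h²) = 22.868971 + √(54289.0 − 747.9213) = 22.868971 + 231.389452 = 254.258423

254.2584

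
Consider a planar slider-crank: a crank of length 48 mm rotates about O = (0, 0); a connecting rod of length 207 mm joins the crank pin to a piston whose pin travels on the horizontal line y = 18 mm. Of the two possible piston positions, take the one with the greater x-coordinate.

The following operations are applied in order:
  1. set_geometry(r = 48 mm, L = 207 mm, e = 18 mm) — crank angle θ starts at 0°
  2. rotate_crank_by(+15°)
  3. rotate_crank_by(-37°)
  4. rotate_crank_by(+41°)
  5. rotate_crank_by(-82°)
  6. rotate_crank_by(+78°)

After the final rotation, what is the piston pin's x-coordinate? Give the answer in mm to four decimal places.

set_geometry: r = 48 mm, L = 207 mm, e = 18 mm; θ ← 0°
rotate_crank_by(+15°): θ ← 0° +15° = 15°
rotate_crank_by(-37°): θ ← 15° -37° = -22°
rotate_crank_by(+41°): θ ← -22° +41° = 19°
rotate_crank_by(-82°): θ ← 19° -82° = -63°
rotate_crank_by(+78°): θ ← -63° +78° = 15°
crank pin P = (r cos θ, r sin θ) = (46.364440, 12.423314)
h = r sin θ − e = 12.423314 − 18 = -5.576686
x = r cos θ + √(L² − h²) = 46.364440 + √(42849.0 − 31.0994) = 46.364440 + 206.924867 = 253.289307

253.2893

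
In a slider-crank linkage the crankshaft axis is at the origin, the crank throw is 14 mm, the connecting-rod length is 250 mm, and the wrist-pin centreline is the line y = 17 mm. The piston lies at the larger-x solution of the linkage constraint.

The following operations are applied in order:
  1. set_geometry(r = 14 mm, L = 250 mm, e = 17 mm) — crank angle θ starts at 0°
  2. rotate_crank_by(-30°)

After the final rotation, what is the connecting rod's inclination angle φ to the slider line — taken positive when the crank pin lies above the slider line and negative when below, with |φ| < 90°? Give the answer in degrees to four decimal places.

-5.5089

set_geometry: r = 14 mm, L = 250 mm, e = 17 mm; θ ← 0°
rotate_crank_by(-30°): θ ← 0° -30° = -30°
crank pin P = (r cos θ, r sin θ) = (12.124356, -7.000000)
h = r sin θ − e = -7.000000 − 17 = -24.000000
sin φ = h / L = -24.000000 / 250 = -0.09600000
φ = arcsin(-0.09600000) = -5.508879°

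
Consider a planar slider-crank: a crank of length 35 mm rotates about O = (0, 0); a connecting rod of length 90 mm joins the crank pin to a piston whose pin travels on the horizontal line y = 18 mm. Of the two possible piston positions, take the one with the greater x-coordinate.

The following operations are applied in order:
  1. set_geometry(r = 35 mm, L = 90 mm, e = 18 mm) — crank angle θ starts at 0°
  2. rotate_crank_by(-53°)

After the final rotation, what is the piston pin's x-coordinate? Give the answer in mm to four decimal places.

98.4482

set_geometry: r = 35 mm, L = 90 mm, e = 18 mm; θ ← 0°
rotate_crank_by(-53°): θ ← 0° -53° = -53°
crank pin P = (r cos θ, r sin θ) = (21.063526, -27.952243)
h = r sin θ − e = -27.952243 − 18 = -45.952243
x = r cos θ + √(L² − h²) = 21.063526 + √(8100.0 − 2111.6086) = 21.063526 + 77.384697 = 98.448223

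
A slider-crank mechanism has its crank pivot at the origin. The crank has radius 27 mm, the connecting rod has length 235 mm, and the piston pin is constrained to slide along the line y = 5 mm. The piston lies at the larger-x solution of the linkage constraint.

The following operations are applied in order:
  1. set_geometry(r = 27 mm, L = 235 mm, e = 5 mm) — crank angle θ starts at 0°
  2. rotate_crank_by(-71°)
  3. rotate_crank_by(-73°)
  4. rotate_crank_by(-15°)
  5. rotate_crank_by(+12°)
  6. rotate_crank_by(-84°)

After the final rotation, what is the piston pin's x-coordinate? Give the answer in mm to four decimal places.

217.4642

set_geometry: r = 27 mm, L = 235 mm, e = 5 mm; θ ← 0°
rotate_crank_by(-71°): θ ← 0° -71° = -71°
rotate_crank_by(-73°): θ ← -71° -73° = -144°
rotate_crank_by(-15°): θ ← -144° -15° = -159°
rotate_crank_by(+12°): θ ← -159° +12° = -147°
rotate_crank_by(-84°): θ ← -147° -84° = -231°
crank pin P = (r cos θ, r sin θ) = (-16.991651, 20.982941)
h = r sin θ − e = 20.982941 − 5 = 15.982941
x = r cos θ + √(L² − h²) = -16.991651 + √(55225.0 − 255.4544) = -16.991651 + 234.455850 = 217.464199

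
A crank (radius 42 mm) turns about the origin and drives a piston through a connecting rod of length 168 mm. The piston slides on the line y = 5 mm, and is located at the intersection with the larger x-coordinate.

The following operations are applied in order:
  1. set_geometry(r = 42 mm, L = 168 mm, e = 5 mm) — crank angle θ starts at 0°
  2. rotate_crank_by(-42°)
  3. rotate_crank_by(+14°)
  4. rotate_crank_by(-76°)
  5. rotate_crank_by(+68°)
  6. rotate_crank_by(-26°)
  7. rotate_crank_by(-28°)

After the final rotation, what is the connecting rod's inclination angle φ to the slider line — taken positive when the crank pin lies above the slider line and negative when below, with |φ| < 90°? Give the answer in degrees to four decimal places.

-16.2460

set_geometry: r = 42 mm, L = 168 mm, e = 5 mm; θ ← 0°
rotate_crank_by(-42°): θ ← 0° -42° = -42°
rotate_crank_by(+14°): θ ← -42° +14° = -28°
rotate_crank_by(-76°): θ ← -28° -76° = -104°
rotate_crank_by(+68°): θ ← -104° +68° = -36°
rotate_crank_by(-26°): θ ← -36° -26° = -62°
rotate_crank_by(-28°): θ ← -62° -28° = -90°
crank pin P = (r cos θ, r sin θ) = (0.000000, -42.000000)
h = r sin θ − e = -42.000000 − 5 = -47.000000
sin φ = h / L = -47.000000 / 168 = -0.27976190
φ = arcsin(-0.27976190) = -16.245995°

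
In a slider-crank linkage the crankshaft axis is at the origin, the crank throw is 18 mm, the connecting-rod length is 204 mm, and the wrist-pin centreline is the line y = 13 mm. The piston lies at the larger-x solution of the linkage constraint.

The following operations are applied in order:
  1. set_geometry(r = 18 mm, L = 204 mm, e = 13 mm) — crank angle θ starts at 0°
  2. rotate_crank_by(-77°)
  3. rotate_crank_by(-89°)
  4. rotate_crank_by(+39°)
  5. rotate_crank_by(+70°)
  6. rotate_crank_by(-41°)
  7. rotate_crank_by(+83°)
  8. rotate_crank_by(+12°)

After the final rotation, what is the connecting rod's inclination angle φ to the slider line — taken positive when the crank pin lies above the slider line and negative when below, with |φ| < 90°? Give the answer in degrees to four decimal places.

set_geometry: r = 18 mm, L = 204 mm, e = 13 mm; θ ← 0°
rotate_crank_by(-77°): θ ← 0° -77° = -77°
rotate_crank_by(-89°): θ ← -77° -89° = -166°
rotate_crank_by(+39°): θ ← -166° +39° = -127°
rotate_crank_by(+70°): θ ← -127° +70° = -57°
rotate_crank_by(-41°): θ ← -57° -41° = -98°
rotate_crank_by(+83°): θ ← -98° +83° = -15°
rotate_crank_by(+12°): θ ← -15° +12° = -3°
crank pin P = (r cos θ, r sin θ) = (17.975332, -0.942047)
h = r sin θ − e = -0.942047 − 13 = -13.942047
sin φ = h / L = -13.942047 / 204 = -0.06834337
φ = arcsin(-0.06834337) = -3.918841°

-3.9188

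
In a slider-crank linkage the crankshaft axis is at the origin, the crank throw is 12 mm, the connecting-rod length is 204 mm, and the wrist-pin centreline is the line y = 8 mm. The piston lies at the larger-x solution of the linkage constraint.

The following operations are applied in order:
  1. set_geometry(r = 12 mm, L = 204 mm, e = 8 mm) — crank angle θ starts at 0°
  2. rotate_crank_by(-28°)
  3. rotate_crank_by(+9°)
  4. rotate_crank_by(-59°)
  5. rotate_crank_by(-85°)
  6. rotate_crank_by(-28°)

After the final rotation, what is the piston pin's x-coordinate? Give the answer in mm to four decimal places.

set_geometry: r = 12 mm, L = 204 mm, e = 8 mm; θ ← 0°
rotate_crank_by(-28°): θ ← 0° -28° = -28°
rotate_crank_by(+9°): θ ← -28° +9° = -19°
rotate_crank_by(-59°): θ ← -19° -59° = -78°
rotate_crank_by(-85°): θ ← -78° -85° = -163°
rotate_crank_by(-28°): θ ← -163° -28° = -191°
crank pin P = (r cos θ, r sin θ) = (-11.779526, 2.289708)
h = r sin θ − e = 2.289708 − 8 = -5.710292
x = r cos θ + √(L² − h²) = -11.779526 + √(41616.0 − 32.6074) = -11.779526 + 203.920064 = 192.140538

192.1405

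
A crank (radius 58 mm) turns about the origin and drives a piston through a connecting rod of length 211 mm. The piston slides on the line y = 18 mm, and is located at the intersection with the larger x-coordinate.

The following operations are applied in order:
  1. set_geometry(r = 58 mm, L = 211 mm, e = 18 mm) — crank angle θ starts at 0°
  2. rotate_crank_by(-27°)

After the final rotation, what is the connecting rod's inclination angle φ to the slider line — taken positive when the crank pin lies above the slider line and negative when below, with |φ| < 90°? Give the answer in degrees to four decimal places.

-12.1283

set_geometry: r = 58 mm, L = 211 mm, e = 18 mm; θ ← 0°
rotate_crank_by(-27°): θ ← 0° -27° = -27°
crank pin P = (r cos θ, r sin θ) = (51.678378, -26.331449)
h = r sin θ − e = -26.331449 − 18 = -44.331449
sin φ = h / L = -44.331449 / 211 = -0.21010165
φ = arcsin(-0.21010165) = -12.128309°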